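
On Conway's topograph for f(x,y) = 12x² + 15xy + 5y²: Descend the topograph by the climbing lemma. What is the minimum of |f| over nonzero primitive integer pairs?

translate: b→-9 (≡15 mod 24), so (12,15,5)→(12,-9,2)
flip: (12,-9,2)→(2,9,12)
translate: b→1 (≡9 mod 4), so (2,9,12)→(2,1,2)
reduced (well bottom): (2,1,2) with a≤c, −a<b≤a
well minimum = a = 2

2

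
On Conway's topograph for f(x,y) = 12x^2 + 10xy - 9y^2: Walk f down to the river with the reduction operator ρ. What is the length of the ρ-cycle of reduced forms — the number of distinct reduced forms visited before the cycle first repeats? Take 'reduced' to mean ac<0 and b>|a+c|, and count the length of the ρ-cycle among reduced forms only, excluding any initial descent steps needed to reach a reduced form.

D = 532, ⌊√D⌋ = 23
river: ρ → (-9,8,13)
river: ρ → (13,18,-4)
river: ρ → (-4,22,3)
river: ρ → (3,20,-11)
river: ρ → (-11,2,12)
river: ρ → (12,22,-1)
river: ρ → (-1,22,12)
river: ρ → (12,2,-11)
river: ρ → (-11,20,3)
river: ρ → (3,22,-4)
river: ρ → (-4,18,13)
river: ρ → (13,8,-9)
river: ρ → (-9,10,12)
river: ρ → (12,14,-7)
river: ρ → (-7,14,12)
river: ρ → (12,10,-9)
ρ-cycle length = 16 (tail of 0 descent steps not counted)

16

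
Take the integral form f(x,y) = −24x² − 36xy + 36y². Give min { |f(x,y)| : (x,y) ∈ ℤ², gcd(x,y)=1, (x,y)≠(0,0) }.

descent: ρ → (36,36,-24)  [lands on river]
river: ρ → (-24,60,12)
river: ρ → (12,60,-24)
river: ρ → (-24,36,36)
closes: descent 1, river 4
min |a| on river = 12

12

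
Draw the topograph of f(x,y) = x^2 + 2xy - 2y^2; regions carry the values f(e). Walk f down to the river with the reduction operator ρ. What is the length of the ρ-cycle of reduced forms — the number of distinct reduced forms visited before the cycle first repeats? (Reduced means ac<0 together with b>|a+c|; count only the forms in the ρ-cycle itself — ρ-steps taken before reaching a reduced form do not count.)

D = 12, ⌊√D⌋ = 3
river: ρ → (-2,2,1)
river: ρ → (1,2,-2)
ρ-cycle length = 2 (tail of 0 descent steps not counted)

2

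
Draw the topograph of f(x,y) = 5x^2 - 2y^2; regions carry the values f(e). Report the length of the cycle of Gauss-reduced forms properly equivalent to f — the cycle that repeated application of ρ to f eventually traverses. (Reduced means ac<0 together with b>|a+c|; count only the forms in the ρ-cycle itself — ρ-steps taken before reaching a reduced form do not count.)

D = 40, ⌊√D⌋ = 6
descent: ρ → (-2,4,3)  [lands on river]
river: ρ → (3,2,-3)
river: ρ → (-3,4,2)
river: ρ → (2,4,-3)
river: ρ → (-3,2,3)
river: ρ → (3,4,-2)
ρ-cycle length = 6 (tail of 1 descent step not counted)

6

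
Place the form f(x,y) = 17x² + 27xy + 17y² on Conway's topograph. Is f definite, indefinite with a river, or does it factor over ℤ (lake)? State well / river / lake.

D = b²−4ac = 27² − 4·17·17 = -427
D < 0 ⇒ definite ⇒ every region one sign ⇒ single well

well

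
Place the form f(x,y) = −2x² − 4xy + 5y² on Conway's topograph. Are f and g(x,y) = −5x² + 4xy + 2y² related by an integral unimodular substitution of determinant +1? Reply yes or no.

D₁ = 56, D₂ = 56
river cycle of f (length 4): (5, 4, -2), (-2, 4, 5), (5, 6, -1), (-1, 6, 5)
river cycle of g (length 4): (2, 4, -5), (-5, 6, 1), (1, 6, -5), (-5, 4, 2)
cycles differ ⇒ inequivalent

no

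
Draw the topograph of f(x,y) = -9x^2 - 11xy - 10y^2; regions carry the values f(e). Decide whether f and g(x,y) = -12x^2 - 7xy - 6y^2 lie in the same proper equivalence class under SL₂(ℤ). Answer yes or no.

D₁ = -239, D₂ = -239
f is negative-definite; reduce −f:
−f: translate: b→-7 (≡11 mod 18), so (9,11,10)→(9,-7,8)
−f: flip: (9,-7,8)→(8,7,9)
−f: reduced (well bottom): (8,7,9) with a≤c, −a<b≤a
flip sign back: reduced form of f is (-8,-7,-9)
g is negative-definite; reduce −g:
−g: flip: (12,7,6)→(6,-7,12)
−g: translate: b→5 (≡-7 mod 12), so (6,-7,12)→(6,5,11)
−g: reduced (well bottom): (6,5,11) with a≤c, −a<b≤a
flip sign back: reduced form of g is (-6,-5,-11)
reduced forms (-8, -7, -9) vs (-6, -5, -11) ⇒ inequivalent

no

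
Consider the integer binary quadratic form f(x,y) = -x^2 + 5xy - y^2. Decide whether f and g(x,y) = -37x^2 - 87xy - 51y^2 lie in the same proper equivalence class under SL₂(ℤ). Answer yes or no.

D₁ = 21, D₂ = 21
river cycle of f (length 2): (-1, 3, 3), (3, 3, -1)
river cycle of g (length 2): (-1, 3, 3), (3, 3, -1)
cycles coincide ⇒ equivalent

yes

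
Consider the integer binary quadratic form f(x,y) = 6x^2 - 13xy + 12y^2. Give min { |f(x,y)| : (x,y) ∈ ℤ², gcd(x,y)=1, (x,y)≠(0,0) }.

translate: b→-1 (≡-13 mod 12), so (6,-13,12)→(6,-1,5)
flip: (6,-1,5)→(5,1,6)
reduced (well bottom): (5,1,6) with a≤c, −a<b≤a
well minimum = a = 5

5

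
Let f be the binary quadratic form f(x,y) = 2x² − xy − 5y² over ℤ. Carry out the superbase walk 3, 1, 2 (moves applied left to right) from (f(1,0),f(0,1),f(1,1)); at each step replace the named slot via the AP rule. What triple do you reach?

start (2,-5,-4) = (f(1,0),f(0,1),f(1,1))
replace slot 3: 2·(2+(-5)) − (-4) = -2 → (2,-5,-2)
replace slot 1: 2·((-5)+(-2)) − 2 = -16 → (-16,-5,-2)
replace slot 2: 2·((-16)+(-2)) − (-5) = -31 → (-16,-31,-2)

-16,-31,-2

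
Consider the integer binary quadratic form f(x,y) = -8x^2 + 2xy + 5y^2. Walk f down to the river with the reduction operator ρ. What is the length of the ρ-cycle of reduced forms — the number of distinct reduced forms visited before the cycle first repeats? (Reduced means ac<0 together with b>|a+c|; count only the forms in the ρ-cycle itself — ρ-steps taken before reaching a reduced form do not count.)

D = 164, ⌊√D⌋ = 12
descent: ρ → (5,8,-5)  [lands on river]
river: ρ → (-5,12,1)
river: ρ → (1,12,-5)
river: ρ → (-5,8,5)
river: ρ → (5,12,-1)
river: ρ → (-1,12,5)
ρ-cycle length = 6 (tail of 1 descent step not counted)

6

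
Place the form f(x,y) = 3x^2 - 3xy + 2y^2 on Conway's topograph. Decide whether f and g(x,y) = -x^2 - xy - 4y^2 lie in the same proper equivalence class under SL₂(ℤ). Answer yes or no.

D₁ = -15, D₂ = -15
f: translate: b→3 (≡-3 mod 6), so (3,-3,2)→(3,3,2)
f: flip: (3,3,2)→(2,-3,3)
f: translate: b→1 (≡-3 mod 4), so (2,-3,3)→(2,1,2)
f: reduced (well bottom): (2,1,2) with a≤c, −a<b≤a
g is negative-definite; reduce −g:
−g: reduced (well bottom): (1,1,4) with a≤c, −a<b≤a
flip sign back: reduced form of g is (-1,-1,-4)
reduced forms (2, 1, 2) vs (-1, -1, -4) ⇒ inequivalent

no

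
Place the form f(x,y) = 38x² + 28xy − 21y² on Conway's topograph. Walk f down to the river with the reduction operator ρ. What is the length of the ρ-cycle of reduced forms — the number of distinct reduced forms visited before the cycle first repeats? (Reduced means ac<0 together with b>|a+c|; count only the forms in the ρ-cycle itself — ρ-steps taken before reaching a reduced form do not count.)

D = 3976, ⌊√D⌋ = 63
river: ρ → (-21,56,10)
river: ρ → (10,44,-51)
river: ρ → (-51,58,3)
river: ρ → (3,62,-11)
river: ρ → (-11,48,38)
river: ρ → (38,28,-21)
ρ-cycle length = 6 (tail of 0 descent steps not counted)

6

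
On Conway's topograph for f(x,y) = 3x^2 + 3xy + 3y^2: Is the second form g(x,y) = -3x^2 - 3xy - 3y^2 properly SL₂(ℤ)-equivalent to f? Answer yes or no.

D₁ = -27, D₂ = -27
f: reduced (well bottom): (3,3,3) with a≤c, −a<b≤a
g is negative-definite; reduce −g:
−g: reduced (well bottom): (3,3,3) with a≤c, −a<b≤a
flip sign back: reduced form of g is (-3,-3,-3)
reduced forms (3, 3, 3) vs (-3, -3, -3) ⇒ inequivalent

no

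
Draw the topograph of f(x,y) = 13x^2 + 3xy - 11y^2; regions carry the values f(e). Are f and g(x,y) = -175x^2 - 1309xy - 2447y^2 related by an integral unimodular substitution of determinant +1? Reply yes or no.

D₁ = 581, D₂ = 581
river cycle of f (length 8): (-11, 19, 5), (5, 21, -7), (-7, 21, 5), (5, 19, -11), (-11, 3, 13), (13, 23, -1), (-1, 23, 13), (13, 3, -11)
river cycle of g (length 8): (-11, 19, 5), (5, 21, -7), (-7, 21, 5), (5, 19, -11), (-11, 3, 13), (13, 23, -1), (-1, 23, 13), (13, 3, -11)
cycles coincide ⇒ equivalent

yes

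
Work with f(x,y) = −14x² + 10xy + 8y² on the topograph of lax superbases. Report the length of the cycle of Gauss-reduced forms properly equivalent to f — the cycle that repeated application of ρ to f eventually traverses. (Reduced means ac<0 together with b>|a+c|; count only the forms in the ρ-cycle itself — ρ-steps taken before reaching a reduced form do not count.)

D = 548, ⌊√D⌋ = 23
river: ρ → (8,22,-2)
river: ρ → (-2,22,8)
river: ρ → (8,10,-14)
river: ρ → (-14,18,4)
river: ρ → (4,22,-4)
river: ρ → (-4,18,14)
river: ρ → (14,10,-8)
river: ρ → (-8,22,2)
river: ρ → (2,22,-8)
river: ρ → (-8,10,14)
river: ρ → (14,18,-4)
river: ρ → (-4,22,4)
river: ρ → (4,18,-14)
river: ρ → (-14,10,8)
ρ-cycle length = 14 (tail of 0 descent steps not counted)

14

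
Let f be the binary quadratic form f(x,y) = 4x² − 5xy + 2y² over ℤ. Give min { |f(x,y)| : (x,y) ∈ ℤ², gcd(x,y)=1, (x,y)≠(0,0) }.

translate: b→3 (≡-5 mod 8), so (4,-5,2)→(4,3,1)
flip: (4,3,1)→(1,-3,4)
translate: b→1 (≡-3 mod 2), so (1,-3,4)→(1,1,2)
reduced (well bottom): (1,1,2) with a≤c, −a<b≤a
well minimum = a = 1

1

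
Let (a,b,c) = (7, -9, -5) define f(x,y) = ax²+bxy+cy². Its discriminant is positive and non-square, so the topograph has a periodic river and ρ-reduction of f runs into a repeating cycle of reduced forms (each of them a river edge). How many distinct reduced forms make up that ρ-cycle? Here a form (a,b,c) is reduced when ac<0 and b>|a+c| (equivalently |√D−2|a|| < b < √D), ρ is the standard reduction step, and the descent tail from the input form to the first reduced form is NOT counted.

D = 221, ⌊√D⌋ = 14
descent: ρ → (-5,9,7)  [lands on river]
river: ρ → (7,5,-7)
river: ρ → (-7,9,5)
river: ρ → (5,11,-5)
ρ-cycle length = 4 (tail of 1 descent step not counted)

4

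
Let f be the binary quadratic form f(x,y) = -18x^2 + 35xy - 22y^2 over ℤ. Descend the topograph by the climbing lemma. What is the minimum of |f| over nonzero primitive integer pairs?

translate: b→1 (≡-35 mod 36), so (18,-35,22)→(18,1,5)
flip: (18,1,5)→(5,-1,18)
reduced (well bottom): (5,-1,18) with a≤c, −a<b≤a
well minimum |f| = |-5| = 5 (negative-definite)

5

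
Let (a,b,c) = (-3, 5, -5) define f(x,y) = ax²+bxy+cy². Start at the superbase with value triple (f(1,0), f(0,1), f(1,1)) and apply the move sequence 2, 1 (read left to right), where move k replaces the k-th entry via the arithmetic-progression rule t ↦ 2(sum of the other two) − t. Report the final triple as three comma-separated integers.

start (-3,-5,-3) = (f(1,0),f(0,1),f(1,1))
replace slot 2: 2·((-3)+(-3)) − (-5) = -7 → (-3,-7,-3)
replace slot 1: 2·((-7)+(-3)) − (-3) = -17 → (-17,-7,-3)

-17,-7,-3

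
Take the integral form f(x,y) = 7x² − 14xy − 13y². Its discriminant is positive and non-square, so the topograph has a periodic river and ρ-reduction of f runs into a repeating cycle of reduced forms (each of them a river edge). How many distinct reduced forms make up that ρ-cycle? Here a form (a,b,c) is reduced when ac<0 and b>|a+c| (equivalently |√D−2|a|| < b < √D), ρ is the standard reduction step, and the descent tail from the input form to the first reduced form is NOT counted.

D = 560, ⌊√D⌋ = 23
descent: ρ → (-13,14,7)  [lands on river]
river: ρ → (7,14,-13)
river: ρ → (-13,12,8)
river: ρ → (8,20,-5)
river: ρ → (-5,20,8)
river: ρ → (8,12,-13)
ρ-cycle length = 6 (tail of 1 descent step not counted)

6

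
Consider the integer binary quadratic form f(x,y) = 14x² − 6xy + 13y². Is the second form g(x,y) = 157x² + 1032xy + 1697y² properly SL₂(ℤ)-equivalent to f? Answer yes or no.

D₁ = -692, D₂ = -692
f: flip: (14,-6,13)→(13,6,14)
f: reduced (well bottom): (13,6,14) with a≤c, −a<b≤a
g: translate: b→90 (≡1032 mod 314), so (157,1032,1697)→(157,90,14)
g: flip: (157,90,14)→(14,-90,157)
g: translate: b→-6 (≡-90 mod 28), so (14,-90,157)→(14,-6,13)
g: flip: (14,-6,13)→(13,6,14)
g: reduced (well bottom): (13,6,14) with a≤c, −a<b≤a
reduced forms (13, 6, 14) vs (13, 6, 14) ⇒ equivalent

yes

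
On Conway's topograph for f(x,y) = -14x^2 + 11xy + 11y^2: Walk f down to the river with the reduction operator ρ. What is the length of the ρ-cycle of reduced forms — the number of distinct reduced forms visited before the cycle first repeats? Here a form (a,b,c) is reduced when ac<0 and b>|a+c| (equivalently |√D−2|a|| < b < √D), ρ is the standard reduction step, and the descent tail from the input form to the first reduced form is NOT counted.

D = 737, ⌊√D⌋ = 27
river: ρ → (11,11,-14)
river: ρ → (-14,17,8)
river: ρ → (8,15,-16)
river: ρ → (-16,17,7)
river: ρ → (7,25,-4)
river: ρ → (-4,23,13)
river: ρ → (13,3,-14)
river: ρ → (-14,25,2)
river: ρ → (2,27,-1)
river: ρ → (-1,27,2)
river: ρ → (2,25,-14)
river: ρ → (-14,3,13)
river: ρ → (13,23,-4)
river: ρ → (-4,25,7)
river: ρ → (7,17,-16)
river: ρ → (-16,15,8)
river: ρ → (8,17,-14)
river: ρ → (-14,11,11)
ρ-cycle length = 18 (tail of 0 descent steps not counted)

18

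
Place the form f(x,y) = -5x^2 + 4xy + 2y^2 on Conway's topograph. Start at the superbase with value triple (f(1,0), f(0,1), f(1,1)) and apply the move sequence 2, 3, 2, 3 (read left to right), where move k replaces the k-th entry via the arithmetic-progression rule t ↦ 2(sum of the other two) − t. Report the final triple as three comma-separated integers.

start (-5,2,1) = (f(1,0),f(0,1),f(1,1))
replace slot 2: 2·((-5)+1) − 2 = -10 → (-5,-10,1)
replace slot 3: 2·((-5)+(-10)) − 1 = -31 → (-5,-10,-31)
replace slot 2: 2·((-5)+(-31)) − (-10) = -62 → (-5,-62,-31)
replace slot 3: 2·((-5)+(-62)) − (-31) = -103 → (-5,-62,-103)

-5,-62,-103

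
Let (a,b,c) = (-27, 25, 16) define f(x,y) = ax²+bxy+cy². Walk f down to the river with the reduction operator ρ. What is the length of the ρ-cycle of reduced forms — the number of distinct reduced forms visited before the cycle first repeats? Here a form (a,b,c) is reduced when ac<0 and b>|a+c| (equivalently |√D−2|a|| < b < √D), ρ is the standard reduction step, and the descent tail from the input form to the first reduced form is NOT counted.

D = 2353, ⌊√D⌋ = 48
river: ρ → (16,39,-13)
river: ρ → (-13,39,16)
river: ρ → (16,25,-27)
river: ρ → (-27,29,14)
river: ρ → (14,27,-29)
river: ρ → (-29,31,12)
river: ρ → (12,41,-14)
river: ρ → (-14,43,9)
river: ρ → (9,47,-4)
river: ρ → (-4,41,42)
river: ρ → (42,43,-3)
river: ρ → (-3,47,12)
river: ρ → (12,25,-36)
river: ρ → (-36,47,1)
river: ρ → (1,47,-36)
river: ρ → (-36,25,12)
river: ρ → (12,47,-3)
river: ρ → (-3,43,42)
river: ρ → (42,41,-4)
river: ρ → (-4,47,9)
river: ρ → (9,43,-14)
river: ρ → (-14,41,12)
river: ρ → (12,31,-29)
river: ρ → (-29,27,14)
river: ρ → (14,29,-27)
river: ρ → (-27,25,16)
ρ-cycle length = 26 (tail of 0 descent steps not counted)

26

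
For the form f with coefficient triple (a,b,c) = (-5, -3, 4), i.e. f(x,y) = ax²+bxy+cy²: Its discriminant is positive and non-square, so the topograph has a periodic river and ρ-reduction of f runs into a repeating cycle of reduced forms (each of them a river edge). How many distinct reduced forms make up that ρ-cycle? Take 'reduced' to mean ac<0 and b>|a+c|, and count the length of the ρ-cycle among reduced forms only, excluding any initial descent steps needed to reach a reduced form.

D = 89, ⌊√D⌋ = 9
descent: ρ → (4,3,-5)  [lands on river]
river: ρ → (-5,7,2)
river: ρ → (2,9,-1)
river: ρ → (-1,9,2)
river: ρ → (2,7,-5)
river: ρ → (-5,3,4)
river: ρ → (4,5,-4)
river: ρ → (-4,3,5)
river: ρ → (5,7,-2)
river: ρ → (-2,9,1)
river: ρ → (1,9,-2)
river: ρ → (-2,7,5)
river: ρ → (5,3,-4)
river: ρ → (-4,5,4)
ρ-cycle length = 14 (tail of 1 descent step not counted)

14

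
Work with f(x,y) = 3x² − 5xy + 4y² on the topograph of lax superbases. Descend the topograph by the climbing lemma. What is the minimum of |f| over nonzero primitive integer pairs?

translate: b→1 (≡-5 mod 6), so (3,-5,4)→(3,1,2)
flip: (3,1,2)→(2,-1,3)
reduced (well bottom): (2,-1,3) with a≤c, −a<b≤a
well minimum = a = 2

2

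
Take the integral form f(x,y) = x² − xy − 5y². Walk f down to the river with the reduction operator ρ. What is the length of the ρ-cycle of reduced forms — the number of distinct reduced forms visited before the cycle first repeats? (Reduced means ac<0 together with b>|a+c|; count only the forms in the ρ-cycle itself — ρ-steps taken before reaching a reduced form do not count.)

D = 21, ⌊√D⌋ = 4
descent: ρ → (-5,1,1)
descent: ρ → (1,3,-3)  [lands on river]
river: ρ → (-3,3,1)
ρ-cycle length = 2 (tail of 2 descent steps not counted)

2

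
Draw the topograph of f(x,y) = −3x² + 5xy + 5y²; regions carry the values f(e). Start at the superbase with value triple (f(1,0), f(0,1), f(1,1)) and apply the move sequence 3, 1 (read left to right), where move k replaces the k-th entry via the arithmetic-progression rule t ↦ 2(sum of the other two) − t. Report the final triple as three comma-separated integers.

start (-3,5,7) = (f(1,0),f(0,1),f(1,1))
replace slot 3: 2·((-3)+5) − 7 = -3 → (-3,5,-3)
replace slot 1: 2·(5+(-3)) − (-3) = 7 → (7,5,-3)

7,5,-3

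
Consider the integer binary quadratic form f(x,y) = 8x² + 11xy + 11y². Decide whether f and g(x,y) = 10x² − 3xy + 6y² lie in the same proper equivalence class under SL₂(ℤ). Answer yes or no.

D₁ = -231, D₂ = -231
f: translate: b→-5 (≡11 mod 16), so (8,11,11)→(8,-5,8)
f: flip: (8,-5,8)→(8,5,8)
f: reduced (well bottom): (8,5,8) with a≤c, −a<b≤a
g: flip: (10,-3,6)→(6,3,10)
g: reduced (well bottom): (6,3,10) with a≤c, −a<b≤a
reduced forms (8, 5, 8) vs (6, 3, 10) ⇒ inequivalent

no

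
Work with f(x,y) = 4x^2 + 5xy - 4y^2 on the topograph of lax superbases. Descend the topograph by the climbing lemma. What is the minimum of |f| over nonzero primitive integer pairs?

river: ρ → (-4,3,5)
river: ρ → (5,7,-2)
river: ρ → (-2,9,1)
river: ρ → (1,9,-2)
river: ρ → (-2,7,5)
river: ρ → (5,3,-4)
river: ρ → (-4,5,4)
river: ρ → (4,3,-5)
river: ρ → (-5,7,2)
river: ρ → (2,9,-1)
river: ρ → (-1,9,2)
river: ρ → (2,7,-5)
river: ρ → (-5,3,4)
river: ρ → (4,5,-4)
closes: descent 0, river 14
min |a| on river = 1

1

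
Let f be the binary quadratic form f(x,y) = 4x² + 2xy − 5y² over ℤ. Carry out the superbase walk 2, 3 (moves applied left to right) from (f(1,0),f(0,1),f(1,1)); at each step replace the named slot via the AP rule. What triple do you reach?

start (4,-5,1) = (f(1,0),f(0,1),f(1,1))
replace slot 2: 2·(4+1) − (-5) = 15 → (4,15,1)
replace slot 3: 2·(4+15) − 1 = 37 → (4,15,37)

4,15,37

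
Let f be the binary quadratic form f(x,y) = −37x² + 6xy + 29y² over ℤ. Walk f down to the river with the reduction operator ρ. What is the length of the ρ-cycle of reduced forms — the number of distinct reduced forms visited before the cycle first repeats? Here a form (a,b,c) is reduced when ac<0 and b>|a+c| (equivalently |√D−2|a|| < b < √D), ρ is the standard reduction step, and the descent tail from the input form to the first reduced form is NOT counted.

D = 4328, ⌊√D⌋ = 65
descent: ρ → (29,52,-14)  [lands on river]
river: ρ → (-14,60,13)
river: ρ → (13,44,-46)
river: ρ → (-46,48,11)
river: ρ → (11,62,-11)
river: ρ → (-11,48,46)
river: ρ → (46,44,-13)
river: ρ → (-13,60,14)
river: ρ → (14,52,-29)
river: ρ → (-29,64,2)
river: ρ → (2,64,-29)
river: ρ → (-29,52,14)
river: ρ → (14,60,-13)
river: ρ → (-13,44,46)
river: ρ → (46,48,-11)
river: ρ → (-11,62,11)
river: ρ → (11,48,-46)
river: ρ → (-46,44,13)
river: ρ → (13,60,-14)
river: ρ → (-14,52,29)
river: ρ → (29,64,-2)
river: ρ → (-2,64,29)
ρ-cycle length = 22 (tail of 1 descent step not counted)

22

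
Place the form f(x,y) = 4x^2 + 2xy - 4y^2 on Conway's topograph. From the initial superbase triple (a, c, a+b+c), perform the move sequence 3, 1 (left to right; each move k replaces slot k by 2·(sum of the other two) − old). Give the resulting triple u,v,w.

start (4,-4,2) = (f(1,0),f(0,1),f(1,1))
replace slot 3: 2·(4+(-4)) − 2 = -2 → (4,-4,-2)
replace slot 1: 2·((-4)+(-2)) − 4 = -16 → (-16,-4,-2)

-16,-4,-2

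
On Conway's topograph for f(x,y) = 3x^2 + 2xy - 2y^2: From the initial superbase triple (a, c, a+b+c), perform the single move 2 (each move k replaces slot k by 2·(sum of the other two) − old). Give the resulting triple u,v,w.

start (3,-2,3) = (f(1,0),f(0,1),f(1,1))
replace slot 2: 2·(3+3) − (-2) = 14 → (3,14,3)

3,14,3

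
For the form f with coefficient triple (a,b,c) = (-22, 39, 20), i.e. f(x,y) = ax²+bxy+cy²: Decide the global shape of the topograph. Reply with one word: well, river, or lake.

D = b²−4ac = 39² − 4·(-22)·20 = 3281
D > 0 non-square ⇒ indefinite ⇒ periodic river

river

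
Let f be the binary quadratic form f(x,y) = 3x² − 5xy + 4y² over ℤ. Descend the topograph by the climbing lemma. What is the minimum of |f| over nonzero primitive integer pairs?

translate: b→1 (≡-5 mod 6), so (3,-5,4)→(3,1,2)
flip: (3,1,2)→(2,-1,3)
reduced (well bottom): (2,-1,3) with a≤c, −a<b≤a
well minimum = a = 2

2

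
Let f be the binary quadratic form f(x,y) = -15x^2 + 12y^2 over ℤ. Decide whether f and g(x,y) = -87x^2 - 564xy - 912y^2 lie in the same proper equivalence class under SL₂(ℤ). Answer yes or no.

D₁ = 720, D₂ = 720
river cycle of f (length 2): (12, 24, -3), (-3, 24, 12)
river cycle of g (length 2): (-3, 24, 12), (12, 24, -3)
cycles coincide ⇒ equivalent

yes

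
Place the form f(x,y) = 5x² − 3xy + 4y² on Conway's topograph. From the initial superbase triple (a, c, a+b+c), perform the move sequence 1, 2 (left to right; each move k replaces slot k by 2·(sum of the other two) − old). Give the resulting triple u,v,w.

start (5,4,6) = (f(1,0),f(0,1),f(1,1))
replace slot 1: 2·(4+6) − 5 = 15 → (15,4,6)
replace slot 2: 2·(15+6) − 4 = 38 → (15,38,6)

15,38,6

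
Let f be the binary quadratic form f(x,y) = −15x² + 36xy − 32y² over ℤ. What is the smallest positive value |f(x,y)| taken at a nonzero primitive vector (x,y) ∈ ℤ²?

translate: b→-6 (≡-36 mod 30), so (15,-36,32)→(15,-6,11)
flip: (15,-6,11)→(11,6,15)
reduced (well bottom): (11,6,15) with a≤c, −a<b≤a
well minimum |f| = |-11| = 11 (negative-definite)

11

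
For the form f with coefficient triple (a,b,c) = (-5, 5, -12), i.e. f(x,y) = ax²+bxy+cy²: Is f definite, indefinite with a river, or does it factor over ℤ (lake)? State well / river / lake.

D = b²−4ac = 5² − 4·(-5)·(-12) = -215
D < 0 ⇒ definite ⇒ every region one sign ⇒ single well

well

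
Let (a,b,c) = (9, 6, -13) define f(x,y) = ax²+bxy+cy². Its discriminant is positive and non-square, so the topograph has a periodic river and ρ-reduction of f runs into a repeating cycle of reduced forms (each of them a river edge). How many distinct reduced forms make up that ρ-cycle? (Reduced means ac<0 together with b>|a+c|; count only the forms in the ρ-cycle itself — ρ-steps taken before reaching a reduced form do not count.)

D = 504, ⌊√D⌋ = 22
river: ρ → (-13,20,2)
river: ρ → (2,20,-13)
river: ρ → (-13,6,9)
river: ρ → (9,12,-10)
river: ρ → (-10,8,11)
river: ρ → (11,14,-7)
river: ρ → (-7,14,11)
river: ρ → (11,8,-10)
river: ρ → (-10,12,9)
river: ρ → (9,6,-13)
ρ-cycle length = 10 (tail of 0 descent steps not counted)

10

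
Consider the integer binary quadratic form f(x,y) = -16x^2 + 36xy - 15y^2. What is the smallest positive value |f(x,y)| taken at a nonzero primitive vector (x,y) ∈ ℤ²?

descent: ρ → (-15,-6,5)
descent: ρ → (5,16,-4)  [lands on river]
river: ρ → (-4,16,5)
river: ρ → (5,14,-7)
river: ρ → (-7,14,5)
closes: descent 2, river 4
min |a| on river = 4

4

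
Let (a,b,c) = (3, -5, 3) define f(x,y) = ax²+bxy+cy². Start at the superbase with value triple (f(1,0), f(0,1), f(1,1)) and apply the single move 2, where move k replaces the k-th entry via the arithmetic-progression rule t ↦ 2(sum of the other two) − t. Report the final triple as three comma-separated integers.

start (3,3,1) = (f(1,0),f(0,1),f(1,1))
replace slot 2: 2·(3+1) − 3 = 5 → (3,5,1)

3,5,1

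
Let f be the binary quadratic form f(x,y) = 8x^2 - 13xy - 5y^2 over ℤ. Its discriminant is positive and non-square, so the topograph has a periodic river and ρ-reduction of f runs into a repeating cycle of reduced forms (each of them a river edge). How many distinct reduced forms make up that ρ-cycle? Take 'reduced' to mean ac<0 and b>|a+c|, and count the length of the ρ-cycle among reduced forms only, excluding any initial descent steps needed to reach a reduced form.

D = 329, ⌊√D⌋ = 18
descent: ρ → (-5,13,8)  [lands on river]
river: ρ → (8,3,-10)
river: ρ → (-10,17,1)
river: ρ → (1,17,-10)
river: ρ → (-10,3,8)
river: ρ → (8,13,-5)
river: ρ → (-5,17,2)
river: ρ → (2,15,-13)
river: ρ → (-13,11,4)
river: ρ → (4,13,-10)
river: ρ → (-10,7,7)
river: ρ → (7,7,-10)
river: ρ → (-10,13,4)
river: ρ → (4,11,-13)
river: ρ → (-13,15,2)
river: ρ → (2,17,-5)
ρ-cycle length = 16 (tail of 1 descent step not counted)

16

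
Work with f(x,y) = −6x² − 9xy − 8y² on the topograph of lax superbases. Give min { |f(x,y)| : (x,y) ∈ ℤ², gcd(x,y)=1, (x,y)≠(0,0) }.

translate: b→-3 (≡9 mod 12), so (6,9,8)→(6,-3,5)
flip: (6,-3,5)→(5,3,6)
reduced (well bottom): (5,3,6) with a≤c, −a<b≤a
well minimum |f| = |-5| = 5 (negative-definite)

5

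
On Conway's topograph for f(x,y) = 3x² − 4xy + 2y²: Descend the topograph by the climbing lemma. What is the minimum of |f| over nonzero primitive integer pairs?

translate: b→2 (≡-4 mod 6), so (3,-4,2)→(3,2,1)
flip: (3,2,1)→(1,-2,3)
translate: b→0 (≡-2 mod 2), so (1,-2,3)→(1,0,2)
reduced (well bottom): (1,0,2) with a≤c, −a<b≤a
well minimum = a = 1

1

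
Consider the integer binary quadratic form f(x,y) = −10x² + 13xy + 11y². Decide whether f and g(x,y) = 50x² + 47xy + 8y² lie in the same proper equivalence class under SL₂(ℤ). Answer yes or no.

D₁ = 609, D₂ = 609
river cycle of f (length 16): (11, 9, -12), (-12, 15, 8), (8, 17, -10), (-10, 23, 2), (2, 21, -21), (-21, 21, 2), (2, 23, -10), (-10, 17, 8), (8, 15, -12), (-12, 9, 11), … (6 more)
river cycle of g (length 16): (8, 17, -10), (-10, 23, 2), (2, 21, -21), (-21, 21, 2), (2, 23, -10), (-10, 17, 8), (8, 15, -12), (-12, 9, 11), (11, 13, -10), (-10, 7, 14), … (6 more)
cycles coincide ⇒ equivalent

yes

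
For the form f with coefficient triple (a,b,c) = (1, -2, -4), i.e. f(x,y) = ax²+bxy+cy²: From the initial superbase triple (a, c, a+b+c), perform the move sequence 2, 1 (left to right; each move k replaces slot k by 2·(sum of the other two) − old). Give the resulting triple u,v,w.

start (1,-4,-5) = (f(1,0),f(0,1),f(1,1))
replace slot 2: 2·(1+(-5)) − (-4) = -4 → (1,-4,-5)
replace slot 1: 2·((-4)+(-5)) − 1 = -19 → (-19,-4,-5)

-19,-4,-5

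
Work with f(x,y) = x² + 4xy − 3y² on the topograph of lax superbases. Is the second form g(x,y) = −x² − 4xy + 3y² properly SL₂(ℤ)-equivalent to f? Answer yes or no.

D₁ = 28, D₂ = 28
river cycle of f (length 4): (-3, 2, 2), (2, 2, -3), (-3, 4, 1), (1, 4, -3)
river cycle of g (length 4): (3, 4, -1), (-1, 4, 3), (3, 2, -2), (-2, 2, 3)
cycles differ ⇒ inequivalent

no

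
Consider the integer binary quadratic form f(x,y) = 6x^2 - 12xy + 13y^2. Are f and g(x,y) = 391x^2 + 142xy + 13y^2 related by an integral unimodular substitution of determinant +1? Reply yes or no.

D₁ = -168, D₂ = -168
f: translate: b→0 (≡-12 mod 12), so (6,-12,13)→(6,0,7)
f: reduced (well bottom): (6,0,7) with a≤c, −a<b≤a
g: flip: (391,142,13)→(13,-142,391)
g: translate: b→-12 (≡-142 mod 26), so (13,-142,391)→(13,-12,6)
g: flip: (13,-12,6)→(6,12,13)
g: translate: b→0 (≡12 mod 12), so (6,12,13)→(6,0,7)
g: reduced (well bottom): (6,0,7) with a≤c, −a<b≤a
reduced forms (6, 0, 7) vs (6, 0, 7) ⇒ equivalent

yes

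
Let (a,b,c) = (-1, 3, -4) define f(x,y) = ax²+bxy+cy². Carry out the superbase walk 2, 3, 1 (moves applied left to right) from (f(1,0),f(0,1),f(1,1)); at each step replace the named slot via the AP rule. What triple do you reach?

start (-1,-4,-2) = (f(1,0),f(0,1),f(1,1))
replace slot 2: 2·((-1)+(-2)) − (-4) = -2 → (-1,-2,-2)
replace slot 3: 2·((-1)+(-2)) − (-2) = -4 → (-1,-2,-4)
replace slot 1: 2·((-2)+(-4)) − (-1) = -11 → (-11,-2,-4)

-11,-2,-4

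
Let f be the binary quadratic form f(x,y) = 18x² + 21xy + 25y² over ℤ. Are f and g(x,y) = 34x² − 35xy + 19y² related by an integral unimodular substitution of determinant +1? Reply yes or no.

D₁ = -1359, D₂ = -1359
f: translate: b→-15 (≡21 mod 36), so (18,21,25)→(18,-15,22)
f: reduced (well bottom): (18,-15,22) with a≤c, −a<b≤a
g: translate: b→33 (≡-35 mod 68), so (34,-35,19)→(34,33,18)
g: flip: (34,33,18)→(18,-33,34)
g: translate: b→3 (≡-33 mod 36), so (18,-33,34)→(18,3,19)
g: reduced (well bottom): (18,3,19) with a≤c, −a<b≤a
reduced forms (18, -15, 22) vs (18, 3, 19) ⇒ inequivalent

no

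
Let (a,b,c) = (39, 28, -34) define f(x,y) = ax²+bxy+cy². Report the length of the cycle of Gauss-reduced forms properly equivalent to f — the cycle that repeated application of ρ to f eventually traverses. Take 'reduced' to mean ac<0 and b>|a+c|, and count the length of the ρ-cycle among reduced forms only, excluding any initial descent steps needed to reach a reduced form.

D = 6088, ⌊√D⌋ = 78
river: ρ → (-34,40,33)
river: ρ → (33,26,-41)
river: ρ → (-41,56,18)
river: ρ → (18,52,-47)
river: ρ → (-47,42,23)
river: ρ → (23,50,-39)
river: ρ → (-39,28,34)
river: ρ → (34,40,-33)
river: ρ → (-33,26,41)
river: ρ → (41,56,-18)
river: ρ → (-18,52,47)
river: ρ → (47,42,-23)
river: ρ → (-23,50,39)
river: ρ → (39,28,-34)
ρ-cycle length = 14 (tail of 0 descent steps not counted)

14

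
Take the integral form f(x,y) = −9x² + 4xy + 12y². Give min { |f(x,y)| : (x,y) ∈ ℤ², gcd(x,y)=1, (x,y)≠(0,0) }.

river: ρ → (12,20,-1)
river: ρ → (-1,20,12)
river: ρ → (12,4,-9)
river: ρ → (-9,14,7)
river: ρ → (7,14,-9)
river: ρ → (-9,4,12)
closes: descent 0, river 6
min |a| on river = 1

1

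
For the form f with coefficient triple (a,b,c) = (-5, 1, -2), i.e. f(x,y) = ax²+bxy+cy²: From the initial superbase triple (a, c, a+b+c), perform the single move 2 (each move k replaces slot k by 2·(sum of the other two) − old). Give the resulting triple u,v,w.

start (-5,-2,-6) = (f(1,0),f(0,1),f(1,1))
replace slot 2: 2·((-5)+(-6)) − (-2) = -20 → (-5,-20,-6)

-5,-20,-6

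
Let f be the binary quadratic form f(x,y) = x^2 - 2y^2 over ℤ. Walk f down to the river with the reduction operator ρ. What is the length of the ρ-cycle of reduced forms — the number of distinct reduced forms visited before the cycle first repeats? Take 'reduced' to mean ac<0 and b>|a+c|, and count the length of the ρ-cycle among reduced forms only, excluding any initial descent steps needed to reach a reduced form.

D = 8, ⌊√D⌋ = 2
descent: ρ → (-2,0,1)
descent: ρ → (1,2,-1)  [lands on river]
river: ρ → (-1,2,1)
ρ-cycle length = 2 (tail of 2 descent steps not counted)

2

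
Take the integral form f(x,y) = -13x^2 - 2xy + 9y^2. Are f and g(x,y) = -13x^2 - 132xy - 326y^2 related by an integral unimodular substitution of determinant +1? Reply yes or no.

D₁ = 472, D₂ = 472
river cycle of f (length 10): (9, 20, -2), (-2, 20, 9), (9, 16, -6), (-6, 20, 3), (3, 16, -18), (-18, 20, 1), (1, 20, -18), (-18, 16, 3), (3, 20, -6), (-6, 16, 9)
river cycle of g (length 10): (9, 20, -2), (-2, 20, 9), (9, 16, -6), (-6, 20, 3), (3, 16, -18), (-18, 20, 1), (1, 20, -18), (-18, 16, 3), (3, 20, -6), (-6, 16, 9)
cycles coincide ⇒ equivalent

yes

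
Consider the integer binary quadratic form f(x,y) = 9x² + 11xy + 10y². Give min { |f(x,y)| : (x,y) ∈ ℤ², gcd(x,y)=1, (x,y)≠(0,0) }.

translate: b→-7 (≡11 mod 18), so (9,11,10)→(9,-7,8)
flip: (9,-7,8)→(8,7,9)
reduced (well bottom): (8,7,9) with a≤c, −a<b≤a
well minimum = a = 8

8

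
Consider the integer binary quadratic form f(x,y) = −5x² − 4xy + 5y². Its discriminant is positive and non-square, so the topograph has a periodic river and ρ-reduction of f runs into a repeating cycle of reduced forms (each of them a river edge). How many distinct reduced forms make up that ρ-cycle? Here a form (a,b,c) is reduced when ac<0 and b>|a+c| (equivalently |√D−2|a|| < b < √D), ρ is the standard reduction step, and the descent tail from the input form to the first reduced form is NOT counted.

D = 116, ⌊√D⌋ = 10
descent: ρ → (5,4,-5)  [lands on river]
river: ρ → (-5,6,4)
river: ρ → (4,10,-1)
river: ρ → (-1,10,4)
river: ρ → (4,6,-5)
river: ρ → (-5,4,5)
river: ρ → (5,6,-4)
river: ρ → (-4,10,1)
river: ρ → (1,10,-4)
river: ρ → (-4,6,5)
ρ-cycle length = 10 (tail of 1 descent step not counted)

10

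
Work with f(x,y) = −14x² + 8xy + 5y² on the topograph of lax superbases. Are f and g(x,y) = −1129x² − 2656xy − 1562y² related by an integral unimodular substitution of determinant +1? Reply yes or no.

D₁ = 344, D₂ = 344
river cycle of f (length 10): (5, 12, -10), (-10, 8, 7), (7, 6, -11), (-11, 16, 2), (2, 16, -11), (-11, 6, 7), (7, 8, -10), (-10, 12, 5), (5, 18, -1), (-1, 18, 5)
river cycle of g (length 10): (-1, 18, 5), (5, 12, -10), (-10, 8, 7), (7, 6, -11), (-11, 16, 2), (2, 16, -11), (-11, 6, 7), (7, 8, -10), (-10, 12, 5), (5, 18, -1)
cycles coincide ⇒ equivalent

yes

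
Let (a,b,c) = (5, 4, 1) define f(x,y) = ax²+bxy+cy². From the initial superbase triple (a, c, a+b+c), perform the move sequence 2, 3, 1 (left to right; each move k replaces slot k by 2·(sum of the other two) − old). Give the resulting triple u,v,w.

start (5,1,10) = (f(1,0),f(0,1),f(1,1))
replace slot 2: 2·(5+10) − 1 = 29 → (5,29,10)
replace slot 3: 2·(5+29) − 10 = 58 → (5,29,58)
replace slot 1: 2·(29+58) − 5 = 169 → (169,29,58)

169,29,58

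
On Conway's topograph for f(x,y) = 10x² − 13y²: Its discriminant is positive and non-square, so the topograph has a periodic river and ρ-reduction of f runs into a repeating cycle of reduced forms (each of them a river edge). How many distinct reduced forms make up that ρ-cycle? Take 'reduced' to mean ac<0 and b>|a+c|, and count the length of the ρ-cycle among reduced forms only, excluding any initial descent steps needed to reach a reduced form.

D = 520, ⌊√D⌋ = 22
descent: ρ → (-13,0,10)
descent: ρ → (10,20,-3)  [lands on river]
river: ρ → (-3,22,3)
river: ρ → (3,20,-10)
river: ρ → (-10,20,3)
river: ρ → (3,22,-3)
river: ρ → (-3,20,10)
ρ-cycle length = 6 (tail of 2 descent steps not counted)

6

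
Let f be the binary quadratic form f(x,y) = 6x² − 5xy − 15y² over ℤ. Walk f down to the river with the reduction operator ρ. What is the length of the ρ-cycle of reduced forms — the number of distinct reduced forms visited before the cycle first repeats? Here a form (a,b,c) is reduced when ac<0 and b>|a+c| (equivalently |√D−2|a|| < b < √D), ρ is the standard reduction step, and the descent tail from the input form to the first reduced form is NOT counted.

D = 385, ⌊√D⌋ = 19
descent: ρ → (-15,5,6)
descent: ρ → (6,19,-1)  [lands on river]
river: ρ → (-1,19,6)
river: ρ → (6,17,-4)
river: ρ → (-4,15,10)
river: ρ → (10,5,-9)
river: ρ → (-9,13,6)
river: ρ → (6,11,-11)
river: ρ → (-11,11,6)
river: ρ → (6,13,-9)
river: ρ → (-9,5,10)
river: ρ → (10,15,-4)
river: ρ → (-4,17,6)
ρ-cycle length = 12 (tail of 2 descent steps not counted)

12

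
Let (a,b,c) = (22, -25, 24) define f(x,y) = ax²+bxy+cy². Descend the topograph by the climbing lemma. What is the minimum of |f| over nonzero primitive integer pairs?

translate: b→19 (≡-25 mod 44), so (22,-25,24)→(22,19,21)
flip: (22,19,21)→(21,-19,22)
reduced (well bottom): (21,-19,22) with a≤c, −a<b≤a
well minimum = a = 21

21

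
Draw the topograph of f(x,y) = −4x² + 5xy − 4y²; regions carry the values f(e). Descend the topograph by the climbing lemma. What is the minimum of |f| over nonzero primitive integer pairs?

translate: b→3 (≡-5 mod 8), so (4,-5,4)→(4,3,3)
flip: (4,3,3)→(3,-3,4)
translate: b→3 (≡-3 mod 6), so (3,-3,4)→(3,3,4)
reduced (well bottom): (3,3,4) with a≤c, −a<b≤a
well minimum |f| = |-3| = 3 (negative-definite)

3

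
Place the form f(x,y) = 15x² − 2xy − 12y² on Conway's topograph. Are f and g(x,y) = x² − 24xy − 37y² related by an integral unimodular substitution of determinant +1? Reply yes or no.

D₁ = 724, D₂ = 724
river cycle of f (length 42): (-12, 26, 1), (1, 26, -12), (-12, 22, 5), (5, 18, -20), (-20, 22, 3), (3, 26, -4), (-4, 22, 15), (15, 8, -11), (-11, 14, 12), (12, 10, -13), … (32 more)
river cycle of g (length 42): (1, 26, -12), (-12, 22, 5), (5, 18, -20), (-20, 22, 3), (3, 26, -4), (-4, 22, 15), (15, 8, -11), (-11, 14, 12), (12, 10, -13), (-13, 16, 9), … (32 more)
cycles coincide ⇒ equivalent

yes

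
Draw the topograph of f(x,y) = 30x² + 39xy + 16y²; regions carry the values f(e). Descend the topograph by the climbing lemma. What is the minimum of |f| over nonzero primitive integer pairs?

translate: b→-21 (≡39 mod 60), so (30,39,16)→(30,-21,7)
flip: (30,-21,7)→(7,21,30)
translate: b→7 (≡21 mod 14), so (7,21,30)→(7,7,16)
reduced (well bottom): (7,7,16) with a≤c, −a<b≤a
well minimum = a = 7

7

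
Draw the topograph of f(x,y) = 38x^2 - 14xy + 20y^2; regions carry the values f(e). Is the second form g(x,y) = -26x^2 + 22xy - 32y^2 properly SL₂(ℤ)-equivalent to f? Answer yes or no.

D₁ = -2844, D₂ = -2844
f: flip: (38,-14,20)→(20,14,38)
f: reduced (well bottom): (20,14,38) with a≤c, −a<b≤a
g is negative-definite; reduce −g:
−g: reduced (well bottom): (26,-22,32) with a≤c, −a<b≤a
flip sign back: reduced form of g is (-26,22,-32)
reduced forms (20, 14, 38) vs (-26, 22, -32) ⇒ inequivalent

no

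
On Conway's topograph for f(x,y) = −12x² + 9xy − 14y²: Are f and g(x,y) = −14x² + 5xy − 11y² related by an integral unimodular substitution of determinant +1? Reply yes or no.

D₁ = -591, D₂ = -591
f is negative-definite; reduce −f:
−f: reduced (well bottom): (12,-9,14) with a≤c, −a<b≤a
flip sign back: reduced form of f is (-12,9,-14)
g is negative-definite; reduce −g:
−g: flip: (14,-5,11)→(11,5,14)
−g: reduced (well bottom): (11,5,14) with a≤c, −a<b≤a
flip sign back: reduced form of g is (-11,-5,-14)
reduced forms (-12, 9, -14) vs (-11, -5, -14) ⇒ inequivalent

no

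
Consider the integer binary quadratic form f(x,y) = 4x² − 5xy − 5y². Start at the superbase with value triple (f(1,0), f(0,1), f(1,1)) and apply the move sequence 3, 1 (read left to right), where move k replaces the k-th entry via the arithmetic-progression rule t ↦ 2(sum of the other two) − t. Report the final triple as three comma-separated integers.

start (4,-5,-6) = (f(1,0),f(0,1),f(1,1))
replace slot 3: 2·(4+(-5)) − (-6) = 4 → (4,-5,4)
replace slot 1: 2·((-5)+4) − 4 = -6 → (-6,-5,4)

-6,-5,4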